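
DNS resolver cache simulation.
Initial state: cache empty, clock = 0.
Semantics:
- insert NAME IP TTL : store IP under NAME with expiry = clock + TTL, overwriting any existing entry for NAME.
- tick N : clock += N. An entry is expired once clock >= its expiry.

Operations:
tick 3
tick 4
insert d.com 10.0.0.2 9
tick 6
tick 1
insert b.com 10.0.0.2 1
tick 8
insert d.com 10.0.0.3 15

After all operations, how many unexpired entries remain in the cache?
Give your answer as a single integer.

Op 1: tick 3 -> clock=3.
Op 2: tick 4 -> clock=7.
Op 3: insert d.com -> 10.0.0.2 (expiry=7+9=16). clock=7
Op 4: tick 6 -> clock=13.
Op 5: tick 1 -> clock=14.
Op 6: insert b.com -> 10.0.0.2 (expiry=14+1=15). clock=14
Op 7: tick 8 -> clock=22. purged={b.com,d.com}
Op 8: insert d.com -> 10.0.0.3 (expiry=22+15=37). clock=22
Final cache (unexpired): {d.com} -> size=1

Answer: 1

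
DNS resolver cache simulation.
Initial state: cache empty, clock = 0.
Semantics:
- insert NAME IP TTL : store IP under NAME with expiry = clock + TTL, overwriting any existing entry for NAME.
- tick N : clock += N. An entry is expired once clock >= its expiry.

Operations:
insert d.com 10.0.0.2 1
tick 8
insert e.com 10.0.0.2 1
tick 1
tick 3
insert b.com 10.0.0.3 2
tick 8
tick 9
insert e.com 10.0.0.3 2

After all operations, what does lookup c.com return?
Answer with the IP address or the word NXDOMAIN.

Op 1: insert d.com -> 10.0.0.2 (expiry=0+1=1). clock=0
Op 2: tick 8 -> clock=8. purged={d.com}
Op 3: insert e.com -> 10.0.0.2 (expiry=8+1=9). clock=8
Op 4: tick 1 -> clock=9. purged={e.com}
Op 5: tick 3 -> clock=12.
Op 6: insert b.com -> 10.0.0.3 (expiry=12+2=14). clock=12
Op 7: tick 8 -> clock=20. purged={b.com}
Op 8: tick 9 -> clock=29.
Op 9: insert e.com -> 10.0.0.3 (expiry=29+2=31). clock=29
lookup c.com: not in cache (expired or never inserted)

Answer: NXDOMAIN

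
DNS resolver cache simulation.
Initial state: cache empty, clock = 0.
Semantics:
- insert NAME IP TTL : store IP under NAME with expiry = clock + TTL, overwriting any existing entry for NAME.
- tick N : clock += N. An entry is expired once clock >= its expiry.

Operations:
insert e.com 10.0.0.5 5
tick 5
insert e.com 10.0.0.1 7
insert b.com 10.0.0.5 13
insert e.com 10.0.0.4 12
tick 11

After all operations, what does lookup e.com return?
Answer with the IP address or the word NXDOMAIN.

Answer: 10.0.0.4

Derivation:
Op 1: insert e.com -> 10.0.0.5 (expiry=0+5=5). clock=0
Op 2: tick 5 -> clock=5. purged={e.com}
Op 3: insert e.com -> 10.0.0.1 (expiry=5+7=12). clock=5
Op 4: insert b.com -> 10.0.0.5 (expiry=5+13=18). clock=5
Op 5: insert e.com -> 10.0.0.4 (expiry=5+12=17). clock=5
Op 6: tick 11 -> clock=16.
lookup e.com: present, ip=10.0.0.4 expiry=17 > clock=16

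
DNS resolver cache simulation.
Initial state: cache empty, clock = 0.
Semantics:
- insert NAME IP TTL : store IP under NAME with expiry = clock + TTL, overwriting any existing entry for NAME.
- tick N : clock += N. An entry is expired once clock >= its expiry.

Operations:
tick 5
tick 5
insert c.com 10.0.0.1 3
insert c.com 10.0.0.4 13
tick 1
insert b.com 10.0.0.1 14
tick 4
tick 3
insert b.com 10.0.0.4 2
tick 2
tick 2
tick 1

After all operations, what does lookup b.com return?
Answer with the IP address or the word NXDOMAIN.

Answer: NXDOMAIN

Derivation:
Op 1: tick 5 -> clock=5.
Op 2: tick 5 -> clock=10.
Op 3: insert c.com -> 10.0.0.1 (expiry=10+3=13). clock=10
Op 4: insert c.com -> 10.0.0.4 (expiry=10+13=23). clock=10
Op 5: tick 1 -> clock=11.
Op 6: insert b.com -> 10.0.0.1 (expiry=11+14=25). clock=11
Op 7: tick 4 -> clock=15.
Op 8: tick 3 -> clock=18.
Op 9: insert b.com -> 10.0.0.4 (expiry=18+2=20). clock=18
Op 10: tick 2 -> clock=20. purged={b.com}
Op 11: tick 2 -> clock=22.
Op 12: tick 1 -> clock=23. purged={c.com}
lookup b.com: not in cache (expired or never inserted)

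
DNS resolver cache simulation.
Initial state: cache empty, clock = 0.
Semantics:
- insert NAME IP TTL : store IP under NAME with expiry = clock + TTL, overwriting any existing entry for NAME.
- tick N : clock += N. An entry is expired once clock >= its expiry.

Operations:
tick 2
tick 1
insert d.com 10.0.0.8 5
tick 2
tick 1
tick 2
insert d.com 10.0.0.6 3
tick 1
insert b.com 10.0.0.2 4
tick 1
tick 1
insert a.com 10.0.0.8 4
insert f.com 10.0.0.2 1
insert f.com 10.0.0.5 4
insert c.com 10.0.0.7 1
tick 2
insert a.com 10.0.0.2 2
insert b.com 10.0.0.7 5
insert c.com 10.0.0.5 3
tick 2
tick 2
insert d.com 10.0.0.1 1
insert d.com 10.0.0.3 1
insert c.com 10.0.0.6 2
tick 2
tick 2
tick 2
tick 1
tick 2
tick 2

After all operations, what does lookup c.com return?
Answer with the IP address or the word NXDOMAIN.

Answer: NXDOMAIN

Derivation:
Op 1: tick 2 -> clock=2.
Op 2: tick 1 -> clock=3.
Op 3: insert d.com -> 10.0.0.8 (expiry=3+5=8). clock=3
Op 4: tick 2 -> clock=5.
Op 5: tick 1 -> clock=6.
Op 6: tick 2 -> clock=8. purged={d.com}
Op 7: insert d.com -> 10.0.0.6 (expiry=8+3=11). clock=8
Op 8: tick 1 -> clock=9.
Op 9: insert b.com -> 10.0.0.2 (expiry=9+4=13). clock=9
Op 10: tick 1 -> clock=10.
Op 11: tick 1 -> clock=11. purged={d.com}
Op 12: insert a.com -> 10.0.0.8 (expiry=11+4=15). clock=11
Op 13: insert f.com -> 10.0.0.2 (expiry=11+1=12). clock=11
Op 14: insert f.com -> 10.0.0.5 (expiry=11+4=15). clock=11
Op 15: insert c.com -> 10.0.0.7 (expiry=11+1=12). clock=11
Op 16: tick 2 -> clock=13. purged={b.com,c.com}
Op 17: insert a.com -> 10.0.0.2 (expiry=13+2=15). clock=13
Op 18: insert b.com -> 10.0.0.7 (expiry=13+5=18). clock=13
Op 19: insert c.com -> 10.0.0.5 (expiry=13+3=16). clock=13
Op 20: tick 2 -> clock=15. purged={a.com,f.com}
Op 21: tick 2 -> clock=17. purged={c.com}
Op 22: insert d.com -> 10.0.0.1 (expiry=17+1=18). clock=17
Op 23: insert d.com -> 10.0.0.3 (expiry=17+1=18). clock=17
Op 24: insert c.com -> 10.0.0.6 (expiry=17+2=19). clock=17
Op 25: tick 2 -> clock=19. purged={b.com,c.com,d.com}
Op 26: tick 2 -> clock=21.
Op 27: tick 2 -> clock=23.
Op 28: tick 1 -> clock=24.
Op 29: tick 2 -> clock=26.
Op 30: tick 2 -> clock=28.
lookup c.com: not in cache (expired or never inserted)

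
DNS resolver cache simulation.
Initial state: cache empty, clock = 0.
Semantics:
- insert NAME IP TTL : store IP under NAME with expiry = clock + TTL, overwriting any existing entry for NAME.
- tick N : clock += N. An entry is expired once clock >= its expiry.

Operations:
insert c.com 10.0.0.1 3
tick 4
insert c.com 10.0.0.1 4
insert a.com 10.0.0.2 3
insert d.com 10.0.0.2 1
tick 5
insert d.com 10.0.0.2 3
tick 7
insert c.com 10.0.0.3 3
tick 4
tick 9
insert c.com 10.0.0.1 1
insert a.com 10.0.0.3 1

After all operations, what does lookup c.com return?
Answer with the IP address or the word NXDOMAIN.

Answer: 10.0.0.1

Derivation:
Op 1: insert c.com -> 10.0.0.1 (expiry=0+3=3). clock=0
Op 2: tick 4 -> clock=4. purged={c.com}
Op 3: insert c.com -> 10.0.0.1 (expiry=4+4=8). clock=4
Op 4: insert a.com -> 10.0.0.2 (expiry=4+3=7). clock=4
Op 5: insert d.com -> 10.0.0.2 (expiry=4+1=5). clock=4
Op 6: tick 5 -> clock=9. purged={a.com,c.com,d.com}
Op 7: insert d.com -> 10.0.0.2 (expiry=9+3=12). clock=9
Op 8: tick 7 -> clock=16. purged={d.com}
Op 9: insert c.com -> 10.0.0.3 (expiry=16+3=19). clock=16
Op 10: tick 4 -> clock=20. purged={c.com}
Op 11: tick 9 -> clock=29.
Op 12: insert c.com -> 10.0.0.1 (expiry=29+1=30). clock=29
Op 13: insert a.com -> 10.0.0.3 (expiry=29+1=30). clock=29
lookup c.com: present, ip=10.0.0.1 expiry=30 > clock=29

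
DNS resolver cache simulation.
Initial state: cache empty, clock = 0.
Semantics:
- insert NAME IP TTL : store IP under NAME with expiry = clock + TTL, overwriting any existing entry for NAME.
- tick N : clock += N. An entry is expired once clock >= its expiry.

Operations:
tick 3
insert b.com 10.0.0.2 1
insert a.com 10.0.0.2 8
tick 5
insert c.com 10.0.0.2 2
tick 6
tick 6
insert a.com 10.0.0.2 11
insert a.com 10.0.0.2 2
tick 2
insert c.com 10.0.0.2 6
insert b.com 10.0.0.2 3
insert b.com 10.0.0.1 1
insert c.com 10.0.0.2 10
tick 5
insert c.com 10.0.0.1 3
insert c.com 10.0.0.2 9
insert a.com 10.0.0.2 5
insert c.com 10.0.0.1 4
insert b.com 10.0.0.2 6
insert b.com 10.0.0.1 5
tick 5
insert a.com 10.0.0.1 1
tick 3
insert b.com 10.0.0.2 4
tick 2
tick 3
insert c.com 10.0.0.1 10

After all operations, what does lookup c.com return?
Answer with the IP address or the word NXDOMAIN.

Op 1: tick 3 -> clock=3.
Op 2: insert b.com -> 10.0.0.2 (expiry=3+1=4). clock=3
Op 3: insert a.com -> 10.0.0.2 (expiry=3+8=11). clock=3
Op 4: tick 5 -> clock=8. purged={b.com}
Op 5: insert c.com -> 10.0.0.2 (expiry=8+2=10). clock=8
Op 6: tick 6 -> clock=14. purged={a.com,c.com}
Op 7: tick 6 -> clock=20.
Op 8: insert a.com -> 10.0.0.2 (expiry=20+11=31). clock=20
Op 9: insert a.com -> 10.0.0.2 (expiry=20+2=22). clock=20
Op 10: tick 2 -> clock=22. purged={a.com}
Op 11: insert c.com -> 10.0.0.2 (expiry=22+6=28). clock=22
Op 12: insert b.com -> 10.0.0.2 (expiry=22+3=25). clock=22
Op 13: insert b.com -> 10.0.0.1 (expiry=22+1=23). clock=22
Op 14: insert c.com -> 10.0.0.2 (expiry=22+10=32). clock=22
Op 15: tick 5 -> clock=27. purged={b.com}
Op 16: insert c.com -> 10.0.0.1 (expiry=27+3=30). clock=27
Op 17: insert c.com -> 10.0.0.2 (expiry=27+9=36). clock=27
Op 18: insert a.com -> 10.0.0.2 (expiry=27+5=32). clock=27
Op 19: insert c.com -> 10.0.0.1 (expiry=27+4=31). clock=27
Op 20: insert b.com -> 10.0.0.2 (expiry=27+6=33). clock=27
Op 21: insert b.com -> 10.0.0.1 (expiry=27+5=32). clock=27
Op 22: tick 5 -> clock=32. purged={a.com,b.com,c.com}
Op 23: insert a.com -> 10.0.0.1 (expiry=32+1=33). clock=32
Op 24: tick 3 -> clock=35. purged={a.com}
Op 25: insert b.com -> 10.0.0.2 (expiry=35+4=39). clock=35
Op 26: tick 2 -> clock=37.
Op 27: tick 3 -> clock=40. purged={b.com}
Op 28: insert c.com -> 10.0.0.1 (expiry=40+10=50). clock=40
lookup c.com: present, ip=10.0.0.1 expiry=50 > clock=40

Answer: 10.0.0.1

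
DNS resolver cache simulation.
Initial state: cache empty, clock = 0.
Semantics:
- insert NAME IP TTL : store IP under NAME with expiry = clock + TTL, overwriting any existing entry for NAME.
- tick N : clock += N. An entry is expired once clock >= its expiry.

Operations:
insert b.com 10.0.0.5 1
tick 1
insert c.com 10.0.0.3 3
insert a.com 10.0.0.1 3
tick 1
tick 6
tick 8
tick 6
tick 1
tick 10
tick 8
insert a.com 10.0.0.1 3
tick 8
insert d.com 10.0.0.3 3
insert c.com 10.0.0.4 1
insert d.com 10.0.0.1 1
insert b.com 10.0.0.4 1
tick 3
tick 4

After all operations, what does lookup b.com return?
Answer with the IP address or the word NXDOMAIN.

Op 1: insert b.com -> 10.0.0.5 (expiry=0+1=1). clock=0
Op 2: tick 1 -> clock=1. purged={b.com}
Op 3: insert c.com -> 10.0.0.3 (expiry=1+3=4). clock=1
Op 4: insert a.com -> 10.0.0.1 (expiry=1+3=4). clock=1
Op 5: tick 1 -> clock=2.
Op 6: tick 6 -> clock=8. purged={a.com,c.com}
Op 7: tick 8 -> clock=16.
Op 8: tick 6 -> clock=22.
Op 9: tick 1 -> clock=23.
Op 10: tick 10 -> clock=33.
Op 11: tick 8 -> clock=41.
Op 12: insert a.com -> 10.0.0.1 (expiry=41+3=44). clock=41
Op 13: tick 8 -> clock=49. purged={a.com}
Op 14: insert d.com -> 10.0.0.3 (expiry=49+3=52). clock=49
Op 15: insert c.com -> 10.0.0.4 (expiry=49+1=50). clock=49
Op 16: insert d.com -> 10.0.0.1 (expiry=49+1=50). clock=49
Op 17: insert b.com -> 10.0.0.4 (expiry=49+1=50). clock=49
Op 18: tick 3 -> clock=52. purged={b.com,c.com,d.com}
Op 19: tick 4 -> clock=56.
lookup b.com: not in cache (expired or never inserted)

Answer: NXDOMAIN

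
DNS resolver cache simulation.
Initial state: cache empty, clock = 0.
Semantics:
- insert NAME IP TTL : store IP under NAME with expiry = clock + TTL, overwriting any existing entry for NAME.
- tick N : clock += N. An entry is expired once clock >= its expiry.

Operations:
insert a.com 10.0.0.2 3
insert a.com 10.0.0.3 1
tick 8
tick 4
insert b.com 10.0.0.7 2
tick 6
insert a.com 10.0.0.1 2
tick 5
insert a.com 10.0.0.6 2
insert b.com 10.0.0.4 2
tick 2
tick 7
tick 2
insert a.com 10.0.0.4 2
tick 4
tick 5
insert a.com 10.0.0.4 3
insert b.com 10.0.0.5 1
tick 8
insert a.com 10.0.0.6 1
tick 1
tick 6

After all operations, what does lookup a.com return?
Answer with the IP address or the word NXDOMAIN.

Op 1: insert a.com -> 10.0.0.2 (expiry=0+3=3). clock=0
Op 2: insert a.com -> 10.0.0.3 (expiry=0+1=1). clock=0
Op 3: tick 8 -> clock=8. purged={a.com}
Op 4: tick 4 -> clock=12.
Op 5: insert b.com -> 10.0.0.7 (expiry=12+2=14). clock=12
Op 6: tick 6 -> clock=18. purged={b.com}
Op 7: insert a.com -> 10.0.0.1 (expiry=18+2=20). clock=18
Op 8: tick 5 -> clock=23. purged={a.com}
Op 9: insert a.com -> 10.0.0.6 (expiry=23+2=25). clock=23
Op 10: insert b.com -> 10.0.0.4 (expiry=23+2=25). clock=23
Op 11: tick 2 -> clock=25. purged={a.com,b.com}
Op 12: tick 7 -> clock=32.
Op 13: tick 2 -> clock=34.
Op 14: insert a.com -> 10.0.0.4 (expiry=34+2=36). clock=34
Op 15: tick 4 -> clock=38. purged={a.com}
Op 16: tick 5 -> clock=43.
Op 17: insert a.com -> 10.0.0.4 (expiry=43+3=46). clock=43
Op 18: insert b.com -> 10.0.0.5 (expiry=43+1=44). clock=43
Op 19: tick 8 -> clock=51. purged={a.com,b.com}
Op 20: insert a.com -> 10.0.0.6 (expiry=51+1=52). clock=51
Op 21: tick 1 -> clock=52. purged={a.com}
Op 22: tick 6 -> clock=58.
lookup a.com: not in cache (expired or never inserted)

Answer: NXDOMAIN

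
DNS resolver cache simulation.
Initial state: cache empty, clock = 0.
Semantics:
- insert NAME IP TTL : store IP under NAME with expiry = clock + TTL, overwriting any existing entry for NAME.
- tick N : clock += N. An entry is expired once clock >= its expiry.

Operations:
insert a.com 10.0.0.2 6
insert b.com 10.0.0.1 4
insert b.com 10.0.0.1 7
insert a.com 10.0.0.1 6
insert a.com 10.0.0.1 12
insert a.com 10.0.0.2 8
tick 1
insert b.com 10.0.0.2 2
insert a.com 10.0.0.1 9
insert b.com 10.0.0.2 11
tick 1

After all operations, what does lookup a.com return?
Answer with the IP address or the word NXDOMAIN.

Op 1: insert a.com -> 10.0.0.2 (expiry=0+6=6). clock=0
Op 2: insert b.com -> 10.0.0.1 (expiry=0+4=4). clock=0
Op 3: insert b.com -> 10.0.0.1 (expiry=0+7=7). clock=0
Op 4: insert a.com -> 10.0.0.1 (expiry=0+6=6). clock=0
Op 5: insert a.com -> 10.0.0.1 (expiry=0+12=12). clock=0
Op 6: insert a.com -> 10.0.0.2 (expiry=0+8=8). clock=0
Op 7: tick 1 -> clock=1.
Op 8: insert b.com -> 10.0.0.2 (expiry=1+2=3). clock=1
Op 9: insert a.com -> 10.0.0.1 (expiry=1+9=10). clock=1
Op 10: insert b.com -> 10.0.0.2 (expiry=1+11=12). clock=1
Op 11: tick 1 -> clock=2.
lookup a.com: present, ip=10.0.0.1 expiry=10 > clock=2

Answer: 10.0.0.1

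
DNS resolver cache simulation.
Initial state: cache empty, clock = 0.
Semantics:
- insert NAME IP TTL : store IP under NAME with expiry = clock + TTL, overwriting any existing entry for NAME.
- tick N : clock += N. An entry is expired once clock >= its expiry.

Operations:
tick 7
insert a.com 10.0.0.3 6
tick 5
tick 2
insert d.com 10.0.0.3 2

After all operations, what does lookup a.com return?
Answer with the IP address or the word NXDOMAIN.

Answer: NXDOMAIN

Derivation:
Op 1: tick 7 -> clock=7.
Op 2: insert a.com -> 10.0.0.3 (expiry=7+6=13). clock=7
Op 3: tick 5 -> clock=12.
Op 4: tick 2 -> clock=14. purged={a.com}
Op 5: insert d.com -> 10.0.0.3 (expiry=14+2=16). clock=14
lookup a.com: not in cache (expired or never inserted)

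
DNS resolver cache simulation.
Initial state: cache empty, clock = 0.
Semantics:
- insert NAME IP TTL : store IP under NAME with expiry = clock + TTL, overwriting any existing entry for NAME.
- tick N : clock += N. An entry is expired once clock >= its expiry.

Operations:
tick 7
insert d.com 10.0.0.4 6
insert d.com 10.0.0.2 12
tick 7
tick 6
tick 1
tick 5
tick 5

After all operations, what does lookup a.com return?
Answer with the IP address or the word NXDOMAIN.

Op 1: tick 7 -> clock=7.
Op 2: insert d.com -> 10.0.0.4 (expiry=7+6=13). clock=7
Op 3: insert d.com -> 10.0.0.2 (expiry=7+12=19). clock=7
Op 4: tick 7 -> clock=14.
Op 5: tick 6 -> clock=20. purged={d.com}
Op 6: tick 1 -> clock=21.
Op 7: tick 5 -> clock=26.
Op 8: tick 5 -> clock=31.
lookup a.com: not in cache (expired or never inserted)

Answer: NXDOMAIN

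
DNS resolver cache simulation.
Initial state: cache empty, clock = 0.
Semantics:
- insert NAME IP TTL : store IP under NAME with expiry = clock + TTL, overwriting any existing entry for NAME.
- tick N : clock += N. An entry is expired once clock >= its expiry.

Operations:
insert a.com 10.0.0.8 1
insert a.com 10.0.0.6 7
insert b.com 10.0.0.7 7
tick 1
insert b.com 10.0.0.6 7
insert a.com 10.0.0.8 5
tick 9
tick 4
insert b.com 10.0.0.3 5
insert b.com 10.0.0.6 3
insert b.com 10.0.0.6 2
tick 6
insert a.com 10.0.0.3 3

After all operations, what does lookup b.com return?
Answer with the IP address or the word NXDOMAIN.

Op 1: insert a.com -> 10.0.0.8 (expiry=0+1=1). clock=0
Op 2: insert a.com -> 10.0.0.6 (expiry=0+7=7). clock=0
Op 3: insert b.com -> 10.0.0.7 (expiry=0+7=7). clock=0
Op 4: tick 1 -> clock=1.
Op 5: insert b.com -> 10.0.0.6 (expiry=1+7=8). clock=1
Op 6: insert a.com -> 10.0.0.8 (expiry=1+5=6). clock=1
Op 7: tick 9 -> clock=10. purged={a.com,b.com}
Op 8: tick 4 -> clock=14.
Op 9: insert b.com -> 10.0.0.3 (expiry=14+5=19). clock=14
Op 10: insert b.com -> 10.0.0.6 (expiry=14+3=17). clock=14
Op 11: insert b.com -> 10.0.0.6 (expiry=14+2=16). clock=14
Op 12: tick 6 -> clock=20. purged={b.com}
Op 13: insert a.com -> 10.0.0.3 (expiry=20+3=23). clock=20
lookup b.com: not in cache (expired or never inserted)

Answer: NXDOMAIN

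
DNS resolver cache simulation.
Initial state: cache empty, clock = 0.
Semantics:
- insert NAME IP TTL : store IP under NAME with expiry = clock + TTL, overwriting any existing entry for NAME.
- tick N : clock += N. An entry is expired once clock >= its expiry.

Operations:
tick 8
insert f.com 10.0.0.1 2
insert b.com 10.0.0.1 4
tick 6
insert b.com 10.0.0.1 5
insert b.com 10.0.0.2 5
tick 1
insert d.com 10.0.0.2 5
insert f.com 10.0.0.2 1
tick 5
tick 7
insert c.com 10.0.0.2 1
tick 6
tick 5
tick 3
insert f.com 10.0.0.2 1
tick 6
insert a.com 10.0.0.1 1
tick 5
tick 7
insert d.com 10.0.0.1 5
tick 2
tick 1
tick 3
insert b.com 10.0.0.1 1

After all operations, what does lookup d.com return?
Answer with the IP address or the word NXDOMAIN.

Answer: NXDOMAIN

Derivation:
Op 1: tick 8 -> clock=8.
Op 2: insert f.com -> 10.0.0.1 (expiry=8+2=10). clock=8
Op 3: insert b.com -> 10.0.0.1 (expiry=8+4=12). clock=8
Op 4: tick 6 -> clock=14. purged={b.com,f.com}
Op 5: insert b.com -> 10.0.0.1 (expiry=14+5=19). clock=14
Op 6: insert b.com -> 10.0.0.2 (expiry=14+5=19). clock=14
Op 7: tick 1 -> clock=15.
Op 8: insert d.com -> 10.0.0.2 (expiry=15+5=20). clock=15
Op 9: insert f.com -> 10.0.0.2 (expiry=15+1=16). clock=15
Op 10: tick 5 -> clock=20. purged={b.com,d.com,f.com}
Op 11: tick 7 -> clock=27.
Op 12: insert c.com -> 10.0.0.2 (expiry=27+1=28). clock=27
Op 13: tick 6 -> clock=33. purged={c.com}
Op 14: tick 5 -> clock=38.
Op 15: tick 3 -> clock=41.
Op 16: insert f.com -> 10.0.0.2 (expiry=41+1=42). clock=41
Op 17: tick 6 -> clock=47. purged={f.com}
Op 18: insert a.com -> 10.0.0.1 (expiry=47+1=48). clock=47
Op 19: tick 5 -> clock=52. purged={a.com}
Op 20: tick 7 -> clock=59.
Op 21: insert d.com -> 10.0.0.1 (expiry=59+5=64). clock=59
Op 22: tick 2 -> clock=61.
Op 23: tick 1 -> clock=62.
Op 24: tick 3 -> clock=65. purged={d.com}
Op 25: insert b.com -> 10.0.0.1 (expiry=65+1=66). clock=65
lookup d.com: not in cache (expired or never inserted)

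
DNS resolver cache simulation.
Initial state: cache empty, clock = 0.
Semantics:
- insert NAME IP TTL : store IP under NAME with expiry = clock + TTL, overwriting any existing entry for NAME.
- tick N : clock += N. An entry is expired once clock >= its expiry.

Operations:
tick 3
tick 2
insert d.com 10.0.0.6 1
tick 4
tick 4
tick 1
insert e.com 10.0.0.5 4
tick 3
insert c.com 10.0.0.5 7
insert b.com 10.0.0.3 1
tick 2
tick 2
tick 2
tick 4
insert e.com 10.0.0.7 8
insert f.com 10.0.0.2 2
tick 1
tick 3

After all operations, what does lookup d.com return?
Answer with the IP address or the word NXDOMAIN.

Answer: NXDOMAIN

Derivation:
Op 1: tick 3 -> clock=3.
Op 2: tick 2 -> clock=5.
Op 3: insert d.com -> 10.0.0.6 (expiry=5+1=6). clock=5
Op 4: tick 4 -> clock=9. purged={d.com}
Op 5: tick 4 -> clock=13.
Op 6: tick 1 -> clock=14.
Op 7: insert e.com -> 10.0.0.5 (expiry=14+4=18). clock=14
Op 8: tick 3 -> clock=17.
Op 9: insert c.com -> 10.0.0.5 (expiry=17+7=24). clock=17
Op 10: insert b.com -> 10.0.0.3 (expiry=17+1=18). clock=17
Op 11: tick 2 -> clock=19. purged={b.com,e.com}
Op 12: tick 2 -> clock=21.
Op 13: tick 2 -> clock=23.
Op 14: tick 4 -> clock=27. purged={c.com}
Op 15: insert e.com -> 10.0.0.7 (expiry=27+8=35). clock=27
Op 16: insert f.com -> 10.0.0.2 (expiry=27+2=29). clock=27
Op 17: tick 1 -> clock=28.
Op 18: tick 3 -> clock=31. purged={f.com}
lookup d.com: not in cache (expired or never inserted)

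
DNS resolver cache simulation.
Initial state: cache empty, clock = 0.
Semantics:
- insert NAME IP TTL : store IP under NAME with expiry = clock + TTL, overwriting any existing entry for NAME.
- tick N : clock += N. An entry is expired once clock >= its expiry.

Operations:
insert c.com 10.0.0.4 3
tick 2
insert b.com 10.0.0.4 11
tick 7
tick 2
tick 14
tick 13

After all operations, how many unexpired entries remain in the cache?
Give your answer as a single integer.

Op 1: insert c.com -> 10.0.0.4 (expiry=0+3=3). clock=0
Op 2: tick 2 -> clock=2.
Op 3: insert b.com -> 10.0.0.4 (expiry=2+11=13). clock=2
Op 4: tick 7 -> clock=9. purged={c.com}
Op 5: tick 2 -> clock=11.
Op 6: tick 14 -> clock=25. purged={b.com}
Op 7: tick 13 -> clock=38.
Final cache (unexpired): {} -> size=0

Answer: 0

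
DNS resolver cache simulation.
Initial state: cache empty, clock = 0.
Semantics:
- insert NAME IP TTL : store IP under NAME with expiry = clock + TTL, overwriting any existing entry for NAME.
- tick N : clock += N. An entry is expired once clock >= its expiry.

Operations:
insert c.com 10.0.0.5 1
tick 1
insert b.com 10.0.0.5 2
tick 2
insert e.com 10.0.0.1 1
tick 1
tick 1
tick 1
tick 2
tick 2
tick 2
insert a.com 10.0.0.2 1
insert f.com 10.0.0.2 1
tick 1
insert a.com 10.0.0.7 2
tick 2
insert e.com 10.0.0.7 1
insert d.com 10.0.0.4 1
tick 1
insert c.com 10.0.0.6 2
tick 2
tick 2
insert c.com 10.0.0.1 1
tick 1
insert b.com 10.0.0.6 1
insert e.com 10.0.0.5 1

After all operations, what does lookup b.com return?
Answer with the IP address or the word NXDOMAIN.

Op 1: insert c.com -> 10.0.0.5 (expiry=0+1=1). clock=0
Op 2: tick 1 -> clock=1. purged={c.com}
Op 3: insert b.com -> 10.0.0.5 (expiry=1+2=3). clock=1
Op 4: tick 2 -> clock=3. purged={b.com}
Op 5: insert e.com -> 10.0.0.1 (expiry=3+1=4). clock=3
Op 6: tick 1 -> clock=4. purged={e.com}
Op 7: tick 1 -> clock=5.
Op 8: tick 1 -> clock=6.
Op 9: tick 2 -> clock=8.
Op 10: tick 2 -> clock=10.
Op 11: tick 2 -> clock=12.
Op 12: insert a.com -> 10.0.0.2 (expiry=12+1=13). clock=12
Op 13: insert f.com -> 10.0.0.2 (expiry=12+1=13). clock=12
Op 14: tick 1 -> clock=13. purged={a.com,f.com}
Op 15: insert a.com -> 10.0.0.7 (expiry=13+2=15). clock=13
Op 16: tick 2 -> clock=15. purged={a.com}
Op 17: insert e.com -> 10.0.0.7 (expiry=15+1=16). clock=15
Op 18: insert d.com -> 10.0.0.4 (expiry=15+1=16). clock=15
Op 19: tick 1 -> clock=16. purged={d.com,e.com}
Op 20: insert c.com -> 10.0.0.6 (expiry=16+2=18). clock=16
Op 21: tick 2 -> clock=18. purged={c.com}
Op 22: tick 2 -> clock=20.
Op 23: insert c.com -> 10.0.0.1 (expiry=20+1=21). clock=20
Op 24: tick 1 -> clock=21. purged={c.com}
Op 25: insert b.com -> 10.0.0.6 (expiry=21+1=22). clock=21
Op 26: insert e.com -> 10.0.0.5 (expiry=21+1=22). clock=21
lookup b.com: present, ip=10.0.0.6 expiry=22 > clock=21

Answer: 10.0.0.6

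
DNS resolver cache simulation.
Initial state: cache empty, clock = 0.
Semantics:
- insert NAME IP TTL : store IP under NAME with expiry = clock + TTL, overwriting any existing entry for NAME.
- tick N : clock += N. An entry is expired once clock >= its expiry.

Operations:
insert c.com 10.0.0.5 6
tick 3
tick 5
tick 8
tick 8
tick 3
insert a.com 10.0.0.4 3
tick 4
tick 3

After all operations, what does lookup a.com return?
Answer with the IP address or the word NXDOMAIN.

Op 1: insert c.com -> 10.0.0.5 (expiry=0+6=6). clock=0
Op 2: tick 3 -> clock=3.
Op 3: tick 5 -> clock=8. purged={c.com}
Op 4: tick 8 -> clock=16.
Op 5: tick 8 -> clock=24.
Op 6: tick 3 -> clock=27.
Op 7: insert a.com -> 10.0.0.4 (expiry=27+3=30). clock=27
Op 8: tick 4 -> clock=31. purged={a.com}
Op 9: tick 3 -> clock=34.
lookup a.com: not in cache (expired or never inserted)

Answer: NXDOMAIN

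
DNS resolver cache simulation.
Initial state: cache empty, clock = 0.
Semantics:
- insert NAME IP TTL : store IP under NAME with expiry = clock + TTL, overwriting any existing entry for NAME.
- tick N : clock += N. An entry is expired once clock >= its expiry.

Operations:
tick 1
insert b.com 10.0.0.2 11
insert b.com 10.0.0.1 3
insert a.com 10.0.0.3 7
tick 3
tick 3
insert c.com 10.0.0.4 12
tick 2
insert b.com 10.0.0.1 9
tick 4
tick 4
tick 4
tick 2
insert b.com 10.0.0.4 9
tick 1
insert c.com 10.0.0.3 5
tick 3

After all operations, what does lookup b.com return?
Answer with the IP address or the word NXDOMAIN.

Op 1: tick 1 -> clock=1.
Op 2: insert b.com -> 10.0.0.2 (expiry=1+11=12). clock=1
Op 3: insert b.com -> 10.0.0.1 (expiry=1+3=4). clock=1
Op 4: insert a.com -> 10.0.0.3 (expiry=1+7=8). clock=1
Op 5: tick 3 -> clock=4. purged={b.com}
Op 6: tick 3 -> clock=7.
Op 7: insert c.com -> 10.0.0.4 (expiry=7+12=19). clock=7
Op 8: tick 2 -> clock=9. purged={a.com}
Op 9: insert b.com -> 10.0.0.1 (expiry=9+9=18). clock=9
Op 10: tick 4 -> clock=13.
Op 11: tick 4 -> clock=17.
Op 12: tick 4 -> clock=21. purged={b.com,c.com}
Op 13: tick 2 -> clock=23.
Op 14: insert b.com -> 10.0.0.4 (expiry=23+9=32). clock=23
Op 15: tick 1 -> clock=24.
Op 16: insert c.com -> 10.0.0.3 (expiry=24+5=29). clock=24
Op 17: tick 3 -> clock=27.
lookup b.com: present, ip=10.0.0.4 expiry=32 > clock=27

Answer: 10.0.0.4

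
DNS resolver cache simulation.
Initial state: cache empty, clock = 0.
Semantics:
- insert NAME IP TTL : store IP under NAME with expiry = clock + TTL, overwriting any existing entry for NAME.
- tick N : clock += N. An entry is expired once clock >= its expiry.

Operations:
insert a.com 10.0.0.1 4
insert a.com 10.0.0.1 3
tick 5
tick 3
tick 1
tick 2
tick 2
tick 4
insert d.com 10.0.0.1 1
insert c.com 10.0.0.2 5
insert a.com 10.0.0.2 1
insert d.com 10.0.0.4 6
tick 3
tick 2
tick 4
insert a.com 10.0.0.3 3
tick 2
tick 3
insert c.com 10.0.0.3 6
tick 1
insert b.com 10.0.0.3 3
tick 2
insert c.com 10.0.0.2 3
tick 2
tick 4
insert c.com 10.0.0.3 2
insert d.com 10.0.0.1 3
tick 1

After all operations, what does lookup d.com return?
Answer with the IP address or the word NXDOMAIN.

Op 1: insert a.com -> 10.0.0.1 (expiry=0+4=4). clock=0
Op 2: insert a.com -> 10.0.0.1 (expiry=0+3=3). clock=0
Op 3: tick 5 -> clock=5. purged={a.com}
Op 4: tick 3 -> clock=8.
Op 5: tick 1 -> clock=9.
Op 6: tick 2 -> clock=11.
Op 7: tick 2 -> clock=13.
Op 8: tick 4 -> clock=17.
Op 9: insert d.com -> 10.0.0.1 (expiry=17+1=18). clock=17
Op 10: insert c.com -> 10.0.0.2 (expiry=17+5=22). clock=17
Op 11: insert a.com -> 10.0.0.2 (expiry=17+1=18). clock=17
Op 12: insert d.com -> 10.0.0.4 (expiry=17+6=23). clock=17
Op 13: tick 3 -> clock=20. purged={a.com}
Op 14: tick 2 -> clock=22. purged={c.com}
Op 15: tick 4 -> clock=26. purged={d.com}
Op 16: insert a.com -> 10.0.0.3 (expiry=26+3=29). clock=26
Op 17: tick 2 -> clock=28.
Op 18: tick 3 -> clock=31. purged={a.com}
Op 19: insert c.com -> 10.0.0.3 (expiry=31+6=37). clock=31
Op 20: tick 1 -> clock=32.
Op 21: insert b.com -> 10.0.0.3 (expiry=32+3=35). clock=32
Op 22: tick 2 -> clock=34.
Op 23: insert c.com -> 10.0.0.2 (expiry=34+3=37). clock=34
Op 24: tick 2 -> clock=36. purged={b.com}
Op 25: tick 4 -> clock=40. purged={c.com}
Op 26: insert c.com -> 10.0.0.3 (expiry=40+2=42). clock=40
Op 27: insert d.com -> 10.0.0.1 (expiry=40+3=43). clock=40
Op 28: tick 1 -> clock=41.
lookup d.com: present, ip=10.0.0.1 expiry=43 > clock=41

Answer: 10.0.0.1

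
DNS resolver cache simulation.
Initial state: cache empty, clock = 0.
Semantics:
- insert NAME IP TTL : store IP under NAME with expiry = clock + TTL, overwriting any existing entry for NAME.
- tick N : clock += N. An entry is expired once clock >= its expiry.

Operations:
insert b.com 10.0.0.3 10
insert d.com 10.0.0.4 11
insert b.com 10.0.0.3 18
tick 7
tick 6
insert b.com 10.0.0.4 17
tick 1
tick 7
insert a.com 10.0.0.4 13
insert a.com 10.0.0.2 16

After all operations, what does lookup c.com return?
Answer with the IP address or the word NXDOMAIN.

Answer: NXDOMAIN

Derivation:
Op 1: insert b.com -> 10.0.0.3 (expiry=0+10=10). clock=0
Op 2: insert d.com -> 10.0.0.4 (expiry=0+11=11). clock=0
Op 3: insert b.com -> 10.0.0.3 (expiry=0+18=18). clock=0
Op 4: tick 7 -> clock=7.
Op 5: tick 6 -> clock=13. purged={d.com}
Op 6: insert b.com -> 10.0.0.4 (expiry=13+17=30). clock=13
Op 7: tick 1 -> clock=14.
Op 8: tick 7 -> clock=21.
Op 9: insert a.com -> 10.0.0.4 (expiry=21+13=34). clock=21
Op 10: insert a.com -> 10.0.0.2 (expiry=21+16=37). clock=21
lookup c.com: not in cache (expired or never inserted)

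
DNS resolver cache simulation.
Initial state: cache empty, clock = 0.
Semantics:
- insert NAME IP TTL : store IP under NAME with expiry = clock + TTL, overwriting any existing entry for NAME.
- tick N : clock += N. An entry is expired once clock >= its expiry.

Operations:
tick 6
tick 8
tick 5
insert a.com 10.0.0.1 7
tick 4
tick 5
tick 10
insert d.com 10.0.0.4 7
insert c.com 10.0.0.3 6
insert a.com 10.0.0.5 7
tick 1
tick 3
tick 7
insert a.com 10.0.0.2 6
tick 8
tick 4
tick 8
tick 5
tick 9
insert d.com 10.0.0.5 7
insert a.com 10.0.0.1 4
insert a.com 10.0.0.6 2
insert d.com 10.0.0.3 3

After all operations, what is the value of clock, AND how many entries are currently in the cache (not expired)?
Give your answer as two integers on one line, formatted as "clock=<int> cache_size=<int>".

Answer: clock=83 cache_size=2

Derivation:
Op 1: tick 6 -> clock=6.
Op 2: tick 8 -> clock=14.
Op 3: tick 5 -> clock=19.
Op 4: insert a.com -> 10.0.0.1 (expiry=19+7=26). clock=19
Op 5: tick 4 -> clock=23.
Op 6: tick 5 -> clock=28. purged={a.com}
Op 7: tick 10 -> clock=38.
Op 8: insert d.com -> 10.0.0.4 (expiry=38+7=45). clock=38
Op 9: insert c.com -> 10.0.0.3 (expiry=38+6=44). clock=38
Op 10: insert a.com -> 10.0.0.5 (expiry=38+7=45). clock=38
Op 11: tick 1 -> clock=39.
Op 12: tick 3 -> clock=42.
Op 13: tick 7 -> clock=49. purged={a.com,c.com,d.com}
Op 14: insert a.com -> 10.0.0.2 (expiry=49+6=55). clock=49
Op 15: tick 8 -> clock=57. purged={a.com}
Op 16: tick 4 -> clock=61.
Op 17: tick 8 -> clock=69.
Op 18: tick 5 -> clock=74.
Op 19: tick 9 -> clock=83.
Op 20: insert d.com -> 10.0.0.5 (expiry=83+7=90). clock=83
Op 21: insert a.com -> 10.0.0.1 (expiry=83+4=87). clock=83
Op 22: insert a.com -> 10.0.0.6 (expiry=83+2=85). clock=83
Op 23: insert d.com -> 10.0.0.3 (expiry=83+3=86). clock=83
Final clock = 83
Final cache (unexpired): {a.com,d.com} -> size=2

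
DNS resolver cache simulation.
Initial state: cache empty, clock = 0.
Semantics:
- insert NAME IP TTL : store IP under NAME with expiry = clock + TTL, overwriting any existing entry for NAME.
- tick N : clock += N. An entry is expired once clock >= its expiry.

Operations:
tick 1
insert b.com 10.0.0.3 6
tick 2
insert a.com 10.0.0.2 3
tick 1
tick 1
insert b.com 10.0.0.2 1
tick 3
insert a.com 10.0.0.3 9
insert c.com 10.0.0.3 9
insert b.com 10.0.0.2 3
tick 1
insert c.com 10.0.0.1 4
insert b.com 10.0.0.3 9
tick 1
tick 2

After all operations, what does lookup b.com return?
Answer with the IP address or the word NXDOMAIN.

Answer: 10.0.0.3

Derivation:
Op 1: tick 1 -> clock=1.
Op 2: insert b.com -> 10.0.0.3 (expiry=1+6=7). clock=1
Op 3: tick 2 -> clock=3.
Op 4: insert a.com -> 10.0.0.2 (expiry=3+3=6). clock=3
Op 5: tick 1 -> clock=4.
Op 6: tick 1 -> clock=5.
Op 7: insert b.com -> 10.0.0.2 (expiry=5+1=6). clock=5
Op 8: tick 3 -> clock=8. purged={a.com,b.com}
Op 9: insert a.com -> 10.0.0.3 (expiry=8+9=17). clock=8
Op 10: insert c.com -> 10.0.0.3 (expiry=8+9=17). clock=8
Op 11: insert b.com -> 10.0.0.2 (expiry=8+3=11). clock=8
Op 12: tick 1 -> clock=9.
Op 13: insert c.com -> 10.0.0.1 (expiry=9+4=13). clock=9
Op 14: insert b.com -> 10.0.0.3 (expiry=9+9=18). clock=9
Op 15: tick 1 -> clock=10.
Op 16: tick 2 -> clock=12.
lookup b.com: present, ip=10.0.0.3 expiry=18 > clock=12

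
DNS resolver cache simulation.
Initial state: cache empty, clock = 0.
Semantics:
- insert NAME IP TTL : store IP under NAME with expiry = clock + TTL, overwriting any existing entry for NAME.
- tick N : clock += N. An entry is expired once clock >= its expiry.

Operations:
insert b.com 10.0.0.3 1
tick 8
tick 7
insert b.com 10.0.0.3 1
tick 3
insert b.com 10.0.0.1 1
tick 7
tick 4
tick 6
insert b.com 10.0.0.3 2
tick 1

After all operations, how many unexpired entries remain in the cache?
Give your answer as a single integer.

Op 1: insert b.com -> 10.0.0.3 (expiry=0+1=1). clock=0
Op 2: tick 8 -> clock=8. purged={b.com}
Op 3: tick 7 -> clock=15.
Op 4: insert b.com -> 10.0.0.3 (expiry=15+1=16). clock=15
Op 5: tick 3 -> clock=18. purged={b.com}
Op 6: insert b.com -> 10.0.0.1 (expiry=18+1=19). clock=18
Op 7: tick 7 -> clock=25. purged={b.com}
Op 8: tick 4 -> clock=29.
Op 9: tick 6 -> clock=35.
Op 10: insert b.com -> 10.0.0.3 (expiry=35+2=37). clock=35
Op 11: tick 1 -> clock=36.
Final cache (unexpired): {b.com} -> size=1

Answer: 1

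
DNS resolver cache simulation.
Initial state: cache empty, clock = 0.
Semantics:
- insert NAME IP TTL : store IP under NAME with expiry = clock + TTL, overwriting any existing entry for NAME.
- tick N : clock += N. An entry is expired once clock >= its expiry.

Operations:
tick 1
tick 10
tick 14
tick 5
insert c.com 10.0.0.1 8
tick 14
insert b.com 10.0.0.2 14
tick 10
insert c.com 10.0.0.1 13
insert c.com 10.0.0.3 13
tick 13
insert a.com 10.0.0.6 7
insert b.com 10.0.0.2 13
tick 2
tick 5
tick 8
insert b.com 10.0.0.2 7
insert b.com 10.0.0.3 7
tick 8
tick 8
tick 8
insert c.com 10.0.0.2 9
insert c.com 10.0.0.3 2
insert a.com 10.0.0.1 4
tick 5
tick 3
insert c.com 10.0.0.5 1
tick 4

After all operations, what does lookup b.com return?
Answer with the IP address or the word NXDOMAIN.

Op 1: tick 1 -> clock=1.
Op 2: tick 10 -> clock=11.
Op 3: tick 14 -> clock=25.
Op 4: tick 5 -> clock=30.
Op 5: insert c.com -> 10.0.0.1 (expiry=30+8=38). clock=30
Op 6: tick 14 -> clock=44. purged={c.com}
Op 7: insert b.com -> 10.0.0.2 (expiry=44+14=58). clock=44
Op 8: tick 10 -> clock=54.
Op 9: insert c.com -> 10.0.0.1 (expiry=54+13=67). clock=54
Op 10: insert c.com -> 10.0.0.3 (expiry=54+13=67). clock=54
Op 11: tick 13 -> clock=67. purged={b.com,c.com}
Op 12: insert a.com -> 10.0.0.6 (expiry=67+7=74). clock=67
Op 13: insert b.com -> 10.0.0.2 (expiry=67+13=80). clock=67
Op 14: tick 2 -> clock=69.
Op 15: tick 5 -> clock=74. purged={a.com}
Op 16: tick 8 -> clock=82. purged={b.com}
Op 17: insert b.com -> 10.0.0.2 (expiry=82+7=89). clock=82
Op 18: insert b.com -> 10.0.0.3 (expiry=82+7=89). clock=82
Op 19: tick 8 -> clock=90. purged={b.com}
Op 20: tick 8 -> clock=98.
Op 21: tick 8 -> clock=106.
Op 22: insert c.com -> 10.0.0.2 (expiry=106+9=115). clock=106
Op 23: insert c.com -> 10.0.0.3 (expiry=106+2=108). clock=106
Op 24: insert a.com -> 10.0.0.1 (expiry=106+4=110). clock=106
Op 25: tick 5 -> clock=111. purged={a.com,c.com}
Op 26: tick 3 -> clock=114.
Op 27: insert c.com -> 10.0.0.5 (expiry=114+1=115). clock=114
Op 28: tick 4 -> clock=118. purged={c.com}
lookup b.com: not in cache (expired or never inserted)

Answer: NXDOMAIN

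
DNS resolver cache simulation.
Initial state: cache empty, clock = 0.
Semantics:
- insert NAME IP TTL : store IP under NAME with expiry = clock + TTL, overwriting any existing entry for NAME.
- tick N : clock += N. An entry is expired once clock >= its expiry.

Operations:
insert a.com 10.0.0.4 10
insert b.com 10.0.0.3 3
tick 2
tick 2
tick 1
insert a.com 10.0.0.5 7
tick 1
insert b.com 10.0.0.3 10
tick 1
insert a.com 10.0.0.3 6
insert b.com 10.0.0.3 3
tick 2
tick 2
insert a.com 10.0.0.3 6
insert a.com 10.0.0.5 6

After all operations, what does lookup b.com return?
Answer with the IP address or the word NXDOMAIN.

Answer: NXDOMAIN

Derivation:
Op 1: insert a.com -> 10.0.0.4 (expiry=0+10=10). clock=0
Op 2: insert b.com -> 10.0.0.3 (expiry=0+3=3). clock=0
Op 3: tick 2 -> clock=2.
Op 4: tick 2 -> clock=4. purged={b.com}
Op 5: tick 1 -> clock=5.
Op 6: insert a.com -> 10.0.0.5 (expiry=5+7=12). clock=5
Op 7: tick 1 -> clock=6.
Op 8: insert b.com -> 10.0.0.3 (expiry=6+10=16). clock=6
Op 9: tick 1 -> clock=7.
Op 10: insert a.com -> 10.0.0.3 (expiry=7+6=13). clock=7
Op 11: insert b.com -> 10.0.0.3 (expiry=7+3=10). clock=7
Op 12: tick 2 -> clock=9.
Op 13: tick 2 -> clock=11. purged={b.com}
Op 14: insert a.com -> 10.0.0.3 (expiry=11+6=17). clock=11
Op 15: insert a.com -> 10.0.0.5 (expiry=11+6=17). clock=11
lookup b.com: not in cache (expired or never inserted)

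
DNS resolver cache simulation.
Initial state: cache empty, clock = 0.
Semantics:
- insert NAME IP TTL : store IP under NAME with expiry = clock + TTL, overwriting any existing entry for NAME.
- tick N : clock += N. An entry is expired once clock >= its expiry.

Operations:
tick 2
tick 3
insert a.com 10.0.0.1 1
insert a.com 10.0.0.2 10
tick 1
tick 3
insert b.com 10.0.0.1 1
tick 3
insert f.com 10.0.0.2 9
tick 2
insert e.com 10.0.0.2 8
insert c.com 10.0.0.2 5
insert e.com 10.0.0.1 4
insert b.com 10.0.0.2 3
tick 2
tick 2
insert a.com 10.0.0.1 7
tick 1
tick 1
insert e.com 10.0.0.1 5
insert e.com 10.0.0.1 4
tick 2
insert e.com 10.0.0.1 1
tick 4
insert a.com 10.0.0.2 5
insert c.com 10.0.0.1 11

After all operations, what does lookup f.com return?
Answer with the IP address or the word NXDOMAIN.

Op 1: tick 2 -> clock=2.
Op 2: tick 3 -> clock=5.
Op 3: insert a.com -> 10.0.0.1 (expiry=5+1=6). clock=5
Op 4: insert a.com -> 10.0.0.2 (expiry=5+10=15). clock=5
Op 5: tick 1 -> clock=6.
Op 6: tick 3 -> clock=9.
Op 7: insert b.com -> 10.0.0.1 (expiry=9+1=10). clock=9
Op 8: tick 3 -> clock=12. purged={b.com}
Op 9: insert f.com -> 10.0.0.2 (expiry=12+9=21). clock=12
Op 10: tick 2 -> clock=14.
Op 11: insert e.com -> 10.0.0.2 (expiry=14+8=22). clock=14
Op 12: insert c.com -> 10.0.0.2 (expiry=14+5=19). clock=14
Op 13: insert e.com -> 10.0.0.1 (expiry=14+4=18). clock=14
Op 14: insert b.com -> 10.0.0.2 (expiry=14+3=17). clock=14
Op 15: tick 2 -> clock=16. purged={a.com}
Op 16: tick 2 -> clock=18. purged={b.com,e.com}
Op 17: insert a.com -> 10.0.0.1 (expiry=18+7=25). clock=18
Op 18: tick 1 -> clock=19. purged={c.com}
Op 19: tick 1 -> clock=20.
Op 20: insert e.com -> 10.0.0.1 (expiry=20+5=25). clock=20
Op 21: insert e.com -> 10.0.0.1 (expiry=20+4=24). clock=20
Op 22: tick 2 -> clock=22. purged={f.com}
Op 23: insert e.com -> 10.0.0.1 (expiry=22+1=23). clock=22
Op 24: tick 4 -> clock=26. purged={a.com,e.com}
Op 25: insert a.com -> 10.0.0.2 (expiry=26+5=31). clock=26
Op 26: insert c.com -> 10.0.0.1 (expiry=26+11=37). clock=26
lookup f.com: not in cache (expired or never inserted)

Answer: NXDOMAIN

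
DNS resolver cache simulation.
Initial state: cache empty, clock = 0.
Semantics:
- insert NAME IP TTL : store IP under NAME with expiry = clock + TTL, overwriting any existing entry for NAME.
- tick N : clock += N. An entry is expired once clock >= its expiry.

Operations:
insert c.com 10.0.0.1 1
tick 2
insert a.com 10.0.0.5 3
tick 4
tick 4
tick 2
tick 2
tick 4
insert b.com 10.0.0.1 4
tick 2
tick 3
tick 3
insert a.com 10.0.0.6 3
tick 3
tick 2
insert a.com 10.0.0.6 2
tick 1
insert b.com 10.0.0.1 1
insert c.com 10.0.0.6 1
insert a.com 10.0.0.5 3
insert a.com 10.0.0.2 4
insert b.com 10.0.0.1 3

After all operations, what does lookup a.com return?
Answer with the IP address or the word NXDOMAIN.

Op 1: insert c.com -> 10.0.0.1 (expiry=0+1=1). clock=0
Op 2: tick 2 -> clock=2. purged={c.com}
Op 3: insert a.com -> 10.0.0.5 (expiry=2+3=5). clock=2
Op 4: tick 4 -> clock=6. purged={a.com}
Op 5: tick 4 -> clock=10.
Op 6: tick 2 -> clock=12.
Op 7: tick 2 -> clock=14.
Op 8: tick 4 -> clock=18.
Op 9: insert b.com -> 10.0.0.1 (expiry=18+4=22). clock=18
Op 10: tick 2 -> clock=20.
Op 11: tick 3 -> clock=23. purged={b.com}
Op 12: tick 3 -> clock=26.
Op 13: insert a.com -> 10.0.0.6 (expiry=26+3=29). clock=26
Op 14: tick 3 -> clock=29. purged={a.com}
Op 15: tick 2 -> clock=31.
Op 16: insert a.com -> 10.0.0.6 (expiry=31+2=33). clock=31
Op 17: tick 1 -> clock=32.
Op 18: insert b.com -> 10.0.0.1 (expiry=32+1=33). clock=32
Op 19: insert c.com -> 10.0.0.6 (expiry=32+1=33). clock=32
Op 20: insert a.com -> 10.0.0.5 (expiry=32+3=35). clock=32
Op 21: insert a.com -> 10.0.0.2 (expiry=32+4=36). clock=32
Op 22: insert b.com -> 10.0.0.1 (expiry=32+3=35). clock=32
lookup a.com: present, ip=10.0.0.2 expiry=36 > clock=32

Answer: 10.0.0.2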